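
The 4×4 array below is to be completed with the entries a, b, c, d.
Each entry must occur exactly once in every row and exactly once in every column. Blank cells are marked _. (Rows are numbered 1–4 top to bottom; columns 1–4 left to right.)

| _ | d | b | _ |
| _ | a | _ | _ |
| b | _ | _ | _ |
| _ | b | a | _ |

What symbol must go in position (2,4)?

Row 3, column 2: row 3 has {b} and column 2 has {a, b, d}, leaving only c.
Row 3, column 3: row 3 has {b, c} and column 3 has {a, b}, leaving only d.
Row 2, column 3: row 2 has {a} and column 3 has {a, b, d}, leaving only c.
Row 2, column 1: row 2 has {a, c} and column 1 has {b}, leaving only d.
Row 2 already has {a, c, d} and column 4 already has {}, so row 2, column 4 must be b.

b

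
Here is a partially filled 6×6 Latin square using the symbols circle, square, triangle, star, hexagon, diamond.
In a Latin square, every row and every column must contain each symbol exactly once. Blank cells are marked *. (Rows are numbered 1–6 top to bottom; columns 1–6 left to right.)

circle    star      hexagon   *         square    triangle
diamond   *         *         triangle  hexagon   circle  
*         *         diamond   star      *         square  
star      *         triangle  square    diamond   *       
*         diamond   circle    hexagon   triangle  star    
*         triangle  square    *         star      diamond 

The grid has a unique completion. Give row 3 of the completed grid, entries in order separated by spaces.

triangle hexagon diamond star circle square

Row 3, column 5: row 3 has {square, star, diamond} and column 5 has {square, triangle, star, hexagon, diamond}, leaving only circle.
Row 3, column 2: row 3 has {circle, square, star, diamond} and column 2 has {triangle, star, diamond}, leaving only hexagon.
Row 3, column 1: row 3 has {circle, square, star, hexagon, diamond} and column 1 has {circle, star, diamond}, leaving only triangle.
So row 3 reads: triangle hexagon diamond star circle square.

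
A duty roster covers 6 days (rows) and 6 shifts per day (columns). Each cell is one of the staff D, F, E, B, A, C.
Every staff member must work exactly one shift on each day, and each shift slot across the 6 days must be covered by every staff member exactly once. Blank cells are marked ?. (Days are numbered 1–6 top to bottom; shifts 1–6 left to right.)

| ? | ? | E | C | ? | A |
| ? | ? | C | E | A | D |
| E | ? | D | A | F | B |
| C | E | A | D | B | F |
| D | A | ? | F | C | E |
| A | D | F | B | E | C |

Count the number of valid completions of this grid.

Day 1, shift 1: eliminating its day and shift leaves {F, B}.
Day 1, shift 2: eliminating its day and shift leaves {F, B}.
Day 1, shift 5: eliminating its day and shift leaves {D}.
Day 2, shift 1: eliminating its day and shift leaves {F, B}.
Day 2, shift 2: eliminating its day and shift leaves {F, B}.
Day 3, shift 2: eliminating its day and shift leaves {C}.
Day 5, shift 3: eliminating its day and shift leaves {B}.
Enumerating the assignments across these blanks that avoid any day or shift repeat gives 2 completions.

2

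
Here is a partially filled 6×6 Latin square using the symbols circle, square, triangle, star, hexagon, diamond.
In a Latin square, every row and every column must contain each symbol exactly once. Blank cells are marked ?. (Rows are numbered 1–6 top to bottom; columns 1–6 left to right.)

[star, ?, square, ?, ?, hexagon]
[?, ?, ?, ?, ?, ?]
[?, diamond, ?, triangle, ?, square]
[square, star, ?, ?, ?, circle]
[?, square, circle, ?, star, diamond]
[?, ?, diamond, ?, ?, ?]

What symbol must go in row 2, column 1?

diamond

Row 5, column 4: row 5 has {circle, square, star, diamond} and column 4 has {triangle}, leaving only hexagon.
Row 4, column 4: row 4 has {circle, square, star} and column 4 has {triangle, hexagon}, leaving only diamond.
Row 1, column 4: row 1 has {square, star, hexagon} and column 4 has {triangle, hexagon, diamond}, leaving only circle.
Row 1, column 2: row 1 has {circle, square, star, hexagon} and column 2 has {square, star, diamond}, leaving only triangle.
Row 1, column 5: row 1 has {circle, square, triangle, star, hexagon} and column 5 has {star}, leaving only diamond.
Row 5, column 1: row 5 has {circle, square, star, hexagon, diamond} and column 1 has {square, star}, leaving only triangle.
Row 2, column 1 is narrowed to {circle, hexagon, diamond}.
If it were circle, then row 6, column 1 would be left with no valid symbol.
If it were hexagon, then row 6, column 1 would be left with no valid symbol.
So row 2, column 1 must be diamond.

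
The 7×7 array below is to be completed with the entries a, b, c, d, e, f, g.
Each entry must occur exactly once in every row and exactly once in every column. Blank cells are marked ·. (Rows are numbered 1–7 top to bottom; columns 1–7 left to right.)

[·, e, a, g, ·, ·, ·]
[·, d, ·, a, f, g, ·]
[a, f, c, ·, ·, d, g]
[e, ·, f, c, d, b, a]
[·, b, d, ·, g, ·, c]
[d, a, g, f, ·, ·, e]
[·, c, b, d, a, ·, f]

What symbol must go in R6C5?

Row 2, column 3: row 2 has {a, d, f, g} and column 3 has {a, b, c, d, f, g}, leaving only e.
Row 2, column 7: row 2 has {a, d, e, f, g} and column 7 has {a, c, e, f, g}, leaving only b.
Row 1, column 7: row 1 has {a, e, g} and column 7 has {a, b, c, e, f, g}, leaving only d.
Row 2, column 1: row 2 has {a, b, d, e, f, g} and column 1 has {a, d, e}, leaving only c.
Row 4, column 2: row 4 has {a, b, c, d, e, f} and column 2 has {a, b, c, d, e, f}, leaving only g.
Row 5, column 1: row 5 has {b, c, d, g} and column 1 has {a, c, d, e}, leaving only f.
Row 1, column 1: row 1 has {a, d, e, g} and column 1 has {a, c, d, e, f}, leaving only b.
Row 1, column 5: row 1 has {a, b, d, e, g} and column 5 has {a, d, f, g}, leaving only c.
Row 6 already has {a, d, e, f, g} and column 5 already has {a, c, d, f, g}, so row 6, column 5 must be b.

b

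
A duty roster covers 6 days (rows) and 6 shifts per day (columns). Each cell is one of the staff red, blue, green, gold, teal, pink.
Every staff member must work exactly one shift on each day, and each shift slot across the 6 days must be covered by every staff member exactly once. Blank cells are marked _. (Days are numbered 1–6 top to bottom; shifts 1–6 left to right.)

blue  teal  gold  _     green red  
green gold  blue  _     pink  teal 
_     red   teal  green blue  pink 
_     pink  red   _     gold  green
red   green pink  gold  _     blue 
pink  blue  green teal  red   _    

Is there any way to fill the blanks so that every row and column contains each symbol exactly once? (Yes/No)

No day or shift among the givens repeats a symbol, and propagating forced cells runs into no contradiction.
One valid completion exists (for instance, blue teal gold pink green red / green gold blue red pink teal / gold red teal green blue pink / teal pink red blue gold green / red green pink gold teal blue / pink blue green teal red gold).

Yes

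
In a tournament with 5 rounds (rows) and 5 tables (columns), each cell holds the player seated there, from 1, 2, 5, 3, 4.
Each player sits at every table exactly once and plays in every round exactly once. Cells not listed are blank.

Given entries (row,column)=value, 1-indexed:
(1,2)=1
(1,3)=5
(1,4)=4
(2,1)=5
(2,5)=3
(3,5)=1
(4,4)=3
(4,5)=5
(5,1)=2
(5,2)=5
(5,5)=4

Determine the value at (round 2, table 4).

2

Round 1, table 1: round 1 has {1, 5, 4} and table 1 has {2, 5}, leaving only 3.
Round 1, table 5: round 1 has {1, 5, 3, 4} and table 5 has {1, 5, 3, 4}, leaving only 2.
Round 3, table 1: round 3 has {1} and table 1 has {2, 5, 3}, leaving only 4.
Round 4, table 1: round 4 has {5, 3} and table 1 has {2, 5, 3, 4}, leaving only 1.
Round 5, table 4: round 5 has {2, 5, 4} and table 4 has {3, 4}, leaving only 1.
Round 2 already has {5, 3} and table 4 already has {1, 3, 4}, so round 2, table 4 must be 2.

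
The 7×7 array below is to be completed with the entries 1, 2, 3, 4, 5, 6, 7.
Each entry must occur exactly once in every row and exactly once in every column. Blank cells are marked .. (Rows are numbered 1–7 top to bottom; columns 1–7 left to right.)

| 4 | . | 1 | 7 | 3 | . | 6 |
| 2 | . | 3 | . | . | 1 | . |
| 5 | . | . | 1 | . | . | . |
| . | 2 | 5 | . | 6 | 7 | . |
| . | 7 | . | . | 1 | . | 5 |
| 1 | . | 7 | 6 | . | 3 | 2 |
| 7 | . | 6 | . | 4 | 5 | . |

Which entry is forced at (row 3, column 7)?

Row 1, column 2: row 1 has {1, 3, 4, 6, 7} and column 2 has {2, 7}, leaving only 5.
Row 1, column 6: row 1 has {1, 3, 4, 5, 6, 7} and column 6 has {1, 3, 5, 7}, leaving only 2.
Row 4, column 1: row 4 has {2, 5, 6, 7} and column 1 has {1, 2, 4, 5, 7}, leaving only 3.
Row 4, column 4: row 4 has {2, 3, 5, 6, 7} and column 4 has {1, 6, 7}, leaving only 4.
Row 2, column 4: row 2 has {1, 2, 3} and column 4 has {1, 4, 6, 7}, leaving only 5.
Row 2, column 5: row 2 has {1, 2, 3, 5} and column 5 has {1, 3, 4, 6}, leaving only 7.
Row 2, column 7: row 2 has {1, 2, 3, 5, 7} and column 7 has {2, 5, 6}, leaving only 4.
Row 2, column 2: row 2 has {1, 2, 3, 4, 5, 7} and column 2 has {2, 5, 7}, leaving only 6.
Row 3, column 5: row 3 has {1, 5} and column 5 has {1, 3, 4, 6, 7}, leaving only 2.
Row 3, column 3: row 3 has {1, 2, 5} and column 3 has {1, 3, 5, 6, 7}, leaving only 4.
Row 3, column 2: row 3 has {1, 2, 4, 5} and column 2 has {2, 5, 6, 7}, leaving only 3.
Row 3 already has {1, 2, 3, 4, 5} and column 7 already has {2, 4, 5, 6}, so row 3, column 7 must be 7.

7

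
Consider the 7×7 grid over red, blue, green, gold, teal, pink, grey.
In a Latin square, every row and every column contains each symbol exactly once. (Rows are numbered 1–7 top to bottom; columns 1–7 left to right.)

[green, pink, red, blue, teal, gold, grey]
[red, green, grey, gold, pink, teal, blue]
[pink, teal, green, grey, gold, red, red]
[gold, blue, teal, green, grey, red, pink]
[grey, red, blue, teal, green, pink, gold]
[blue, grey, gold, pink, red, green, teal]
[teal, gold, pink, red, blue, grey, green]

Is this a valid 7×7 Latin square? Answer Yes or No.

No

Column 6 contains red twice (at rows 3 and 4), so it is not a permutation.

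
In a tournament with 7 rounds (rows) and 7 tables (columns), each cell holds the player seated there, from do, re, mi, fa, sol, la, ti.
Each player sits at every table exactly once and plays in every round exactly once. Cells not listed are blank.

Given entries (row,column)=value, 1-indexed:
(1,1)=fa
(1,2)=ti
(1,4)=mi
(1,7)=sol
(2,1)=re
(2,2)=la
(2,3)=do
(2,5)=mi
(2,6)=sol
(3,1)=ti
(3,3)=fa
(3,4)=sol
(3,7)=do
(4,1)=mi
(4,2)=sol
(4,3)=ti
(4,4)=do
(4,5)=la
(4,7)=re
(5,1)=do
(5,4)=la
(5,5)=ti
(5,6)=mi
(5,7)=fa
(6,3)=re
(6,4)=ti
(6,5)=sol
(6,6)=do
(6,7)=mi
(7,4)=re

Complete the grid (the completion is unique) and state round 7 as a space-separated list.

sol do mi re fa ti la

Round 1, table 3: round 1 has {mi, fa, sol, ti} and table 3 has {do, re, fa, ti}, leaving only la.
Round 1, table 6: round 1 has {mi, fa, sol, la, ti} and table 6 has {do, mi, sol}, leaving only re.
Round 1, table 5: round 1 has {re, mi, fa, sol, la, ti} and table 5 has {mi, sol, la, ti}, leaving only do.
Round 7, table 5: round 7 has {re} and table 5 has {do, mi, sol, la, ti}, leaving only fa.
Round 2, table 4: round 2 has {do, re, mi, sol, la} and table 4 has {do, re, mi, sol, la, ti}, leaving only fa.
Round 2, table 7: round 2 has {do, re, mi, fa, sol, la} and table 7 has {do, re, mi, fa, sol}, leaving only ti.
Round 7, table 7: round 7 has {re, fa} and table 7 has {do, re, mi, fa, sol, ti}, leaving only la.
Round 7, table 1: round 7 has {re, fa, la} and table 1 has {do, re, mi, fa, ti}, leaving only sol.
Round 7, table 3: round 7 has {re, fa, sol, la} and table 3 has {do, re, fa, la, ti}, leaving only mi.
Round 7, table 2: round 7 has {re, mi, fa, sol, la} and table 2 has {sol, la, ti}, leaving only do.
Round 7, table 6: round 7 has {do, re, mi, fa, sol, la} and table 6 has {do, re, mi, sol}, leaving only ti.
So round 7 reads: sol do mi re fa ti la.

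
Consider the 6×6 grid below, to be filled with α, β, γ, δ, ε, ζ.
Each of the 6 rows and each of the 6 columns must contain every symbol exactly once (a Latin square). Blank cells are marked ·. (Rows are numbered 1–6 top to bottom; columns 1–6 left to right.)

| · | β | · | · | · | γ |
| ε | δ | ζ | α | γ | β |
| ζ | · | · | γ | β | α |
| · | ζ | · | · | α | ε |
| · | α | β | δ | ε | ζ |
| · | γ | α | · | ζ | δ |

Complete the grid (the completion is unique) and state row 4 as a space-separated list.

δ ζ γ β α ε

Row 4, column 4: row 4 has {α, ε, ζ} and column 4 has {α, γ, δ}, leaving only β.
Row 1, column 5: row 1 has {β, γ} and column 5 has {α, β, γ, ε, ζ}, leaving only δ.
Row 1, column 1: row 1 has {β, γ, δ} and column 1 has {ε, ζ}, leaving only α.
Row 1, column 3: row 1 has {α, β, γ, δ} and column 3 has {α, β, ζ}, leaving only ε.
Row 1, column 4: row 1 has {α, β, γ, δ, ε} and column 4 has {α, β, γ, δ}, leaving only ζ.
Row 3, column 2: row 3 has {α, β, γ, ζ} and column 2 has {α, β, γ, δ, ζ}, leaving only ε.
Row 3, column 3: row 3 has {α, β, γ, ε, ζ} and column 3 has {α, β, ε, ζ}, leaving only δ.
Row 4, column 3: row 4 has {α, β, ε, ζ} and column 3 has {α, β, δ, ε, ζ}, leaving only γ.
Row 4, column 1: row 4 has {α, β, γ, ε, ζ} and column 1 has {α, ε, ζ}, leaving only δ.
So row 4 reads: δ ζ γ β α ε.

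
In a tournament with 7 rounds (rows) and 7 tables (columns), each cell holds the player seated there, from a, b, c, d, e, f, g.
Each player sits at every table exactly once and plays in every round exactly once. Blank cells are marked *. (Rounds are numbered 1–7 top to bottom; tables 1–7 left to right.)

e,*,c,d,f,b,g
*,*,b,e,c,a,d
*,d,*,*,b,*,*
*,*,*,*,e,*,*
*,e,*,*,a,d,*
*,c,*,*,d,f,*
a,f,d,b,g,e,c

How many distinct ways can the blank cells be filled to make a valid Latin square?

8

Round 1, table 2: eliminating its round and table leaves {a}.
Round 2, table 1: eliminating its round and table leaves {f, g}.
Round 2, table 2: eliminating its round and table leaves {g}.
Round 3, table 1: eliminating its round and table leaves {c, f, g}.
Round 3, table 3: eliminating its round and table leaves {a, e, f, g}.
Round 3, table 4: eliminating its round and table leaves {a, c, f, g}.
Round 3, table 6: eliminating its round and table leaves {c, g}.
Round 3, table 7: eliminating its round and table leaves {a, e, f}.
Round 4, table 1: eliminating its round and table leaves {b, c, d, f, g}.
Round 4, table 2: eliminating its round and table leaves {a, b, g}.
Round 4, table 3: eliminating its round and table leaves {a, f, g}.
Round 4, table 4: eliminating its round and table leaves {a, c, f, g}.
Round 4, table 6: eliminating its round and table leaves {c, g}.
Round 4, table 7: eliminating its round and table leaves {a, b, f}.
Round 5, table 1: eliminating its round and table leaves {b, c, f, g}.
Round 5, table 3: eliminating its round and table leaves {f, g}.
Round 5, table 4: eliminating its round and table leaves {c, f, g}.
Round 5, table 7: eliminating its round and table leaves {b, f}.
Round 6, table 1: eliminating its round and table leaves {b, g}.
Round 6, table 3: eliminating its round and table leaves {a, e, g}.
Round 6, table 4: eliminating its round and table leaves {a, g}.
Round 6, table 7: eliminating its round and table leaves {a, b, e}.
Enumerating the assignments across these blanks that avoid any round or table repeat gives 8 completions.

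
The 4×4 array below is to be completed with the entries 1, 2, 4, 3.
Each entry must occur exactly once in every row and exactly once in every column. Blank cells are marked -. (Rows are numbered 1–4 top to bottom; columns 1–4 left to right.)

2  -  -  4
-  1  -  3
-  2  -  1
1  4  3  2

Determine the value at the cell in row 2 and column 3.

2

Row 1, column 2: row 1 has {2, 4} and column 2 has {1, 2, 4}, leaving only 3.
Row 1, column 3: row 1 has {2, 4, 3} and column 3 has {3}, leaving only 1.
Row 2, column 1: row 2 has {1, 3} and column 1 has {1, 2}, leaving only 4.
Row 2 already has {1, 4, 3} and column 3 already has {1, 3}, so row 2, column 3 must be 2.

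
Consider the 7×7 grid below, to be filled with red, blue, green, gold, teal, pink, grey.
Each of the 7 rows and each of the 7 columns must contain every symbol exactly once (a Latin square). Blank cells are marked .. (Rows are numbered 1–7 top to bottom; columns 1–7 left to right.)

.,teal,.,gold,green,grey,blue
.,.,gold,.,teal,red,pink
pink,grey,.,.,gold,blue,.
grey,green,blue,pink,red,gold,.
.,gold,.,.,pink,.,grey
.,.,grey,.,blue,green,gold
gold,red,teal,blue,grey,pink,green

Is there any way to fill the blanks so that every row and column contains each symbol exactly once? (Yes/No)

Yes

No row or column among the givens repeats a symbol, and propagating forced cells runs into no contradiction.
One valid completion exists (for instance, red teal pink gold green grey blue / green blue gold grey teal red pink / pink grey green teal gold blue red / grey green blue pink red gold teal / blue gold red green pink teal grey / teal pink grey red blue green gold / gold red teal blue grey pink green).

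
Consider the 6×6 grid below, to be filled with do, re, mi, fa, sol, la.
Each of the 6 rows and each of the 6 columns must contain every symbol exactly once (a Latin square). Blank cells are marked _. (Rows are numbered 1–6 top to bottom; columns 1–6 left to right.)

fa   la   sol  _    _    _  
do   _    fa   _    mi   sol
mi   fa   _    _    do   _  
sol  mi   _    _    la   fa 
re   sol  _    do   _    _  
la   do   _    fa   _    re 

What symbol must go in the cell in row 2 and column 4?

la

Row 1, column 5: row 1 has {fa, sol, la} and column 5 has {do, mi, la}, leaving only re.
Row 1, column 4: row 1 has {re, fa, sol, la} and column 4 has {do, fa}, leaving only mi.
Row 1, column 6: row 1 has {re, mi, fa, sol, la} and column 6 has {re, fa, sol}, leaving only do.
Row 2, column 2: row 2 has {do, mi, fa, sol} and column 2 has {do, mi, fa, sol, la}, leaving only re.
Row 2 already has {do, re, mi, fa, sol} and column 4 already has {do, mi, fa}, so row 2, column 4 must be la.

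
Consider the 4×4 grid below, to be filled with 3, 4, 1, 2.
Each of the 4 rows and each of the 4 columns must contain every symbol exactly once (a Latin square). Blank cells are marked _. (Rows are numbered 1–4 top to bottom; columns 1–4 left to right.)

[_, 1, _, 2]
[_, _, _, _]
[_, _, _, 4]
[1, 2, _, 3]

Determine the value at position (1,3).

Row 2, column 4: row 2 has {} and column 4 has {3, 4, 2}, leaving only 1.
Row 3, column 2: row 3 has {4} and column 2 has {1, 2}, leaving only 3.
Row 2, column 2: row 2 has {1} and column 2 has {3, 1, 2}, leaving only 4.
Row 3, column 1: row 3 has {3, 4} and column 1 has {1}, leaving only 2.
Row 2, column 1: row 2 has {4, 1} and column 1 has {1, 2}, leaving only 3.
Row 1, column 1: row 1 has {1, 2} and column 1 has {3, 1, 2}, leaving only 4.
Row 1 already has {4, 1, 2} and column 3 already has {}, so row 1, column 3 must be 3.

3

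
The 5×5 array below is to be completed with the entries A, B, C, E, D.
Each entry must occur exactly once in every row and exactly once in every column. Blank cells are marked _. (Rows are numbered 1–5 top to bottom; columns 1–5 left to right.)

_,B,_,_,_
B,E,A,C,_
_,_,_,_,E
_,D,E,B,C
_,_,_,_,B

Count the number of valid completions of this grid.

3

Row 1, column 1: eliminating its row and column leaves {A, C, E, D}.
Row 1, column 3: eliminating its row and column leaves {C, D}.
Row 1, column 4: eliminating its row and column leaves {A, E, D}.
Row 1, column 5: eliminating its row and column leaves {A, D}.
Row 2, column 5: eliminating its row and column leaves {D}.
Row 3, column 1: eliminating its row and column leaves {A, C, D}.
Row 3, column 2: eliminating its row and column leaves {A, C}.
Row 3, column 3: eliminating its row and column leaves {B, C, D}.
Row 3, column 4: eliminating its row and column leaves {A, D}.
Row 4, column 1: eliminating its row and column leaves {A}.
Row 5, column 1: eliminating its row and column leaves {A, C, E, D}.
Row 5, column 2: eliminating its row and column leaves {A, C}.
Row 5, column 3: eliminating its row and column leaves {C, D}.
Row 5, column 4: eliminating its row and column leaves {A, E, D}.
Enumerating the assignments across these blanks that avoid any row or column repeat gives 3 completions.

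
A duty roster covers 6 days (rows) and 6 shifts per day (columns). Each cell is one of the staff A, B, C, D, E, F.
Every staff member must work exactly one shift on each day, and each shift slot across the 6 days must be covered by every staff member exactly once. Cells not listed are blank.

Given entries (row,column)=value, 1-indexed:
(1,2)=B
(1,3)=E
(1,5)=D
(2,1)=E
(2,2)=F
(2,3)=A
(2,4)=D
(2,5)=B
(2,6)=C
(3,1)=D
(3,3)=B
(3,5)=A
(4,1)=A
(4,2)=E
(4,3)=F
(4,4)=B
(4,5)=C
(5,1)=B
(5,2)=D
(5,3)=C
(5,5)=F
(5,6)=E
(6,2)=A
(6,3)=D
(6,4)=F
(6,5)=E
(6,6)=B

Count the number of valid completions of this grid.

1

Day 1, shift 1: eliminating its day and shift leaves {C, F}.
Day 1, shift 4: eliminating its day and shift leaves {A, C}.
Day 1, shift 6: eliminating its day and shift leaves {A, F}.
Day 3, shift 2: eliminating its day and shift leaves {C}.
Day 3, shift 4: eliminating its day and shift leaves {C, E}.
Day 3, shift 6: eliminating its day and shift leaves {F}.
Day 4, shift 6: eliminating its day and shift leaves {D}.
Day 5, shift 4: eliminating its day and shift leaves {A}.
Day 6, shift 1: eliminating its day and shift leaves {C}.
Only one assignment across all blanks avoids any day or shift repeat, giving 1 completion.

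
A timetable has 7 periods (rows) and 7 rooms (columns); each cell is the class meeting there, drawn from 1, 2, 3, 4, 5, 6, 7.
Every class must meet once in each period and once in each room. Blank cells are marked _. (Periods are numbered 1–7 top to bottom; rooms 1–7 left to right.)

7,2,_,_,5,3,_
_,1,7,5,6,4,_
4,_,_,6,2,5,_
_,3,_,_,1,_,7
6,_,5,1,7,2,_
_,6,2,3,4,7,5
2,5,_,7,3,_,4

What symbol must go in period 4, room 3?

4

Period 1, room 4: period 1 has {2, 3, 5, 7} and room 4 has {1, 3, 5, 6, 7}, leaving only 4.
Period 2, room 1: period 2 has {1, 4, 5, 6, 7} and room 1 has {2, 4, 6, 7}, leaving only 3.
Period 2, room 7: period 2 has {1, 3, 4, 5, 6, 7} and room 7 has {4, 5, 7}, leaving only 2.
Period 3, room 2: period 3 has {2, 4, 5, 6} and room 2 has {1, 2, 3, 5, 6}, leaving only 7.
Period 4, room 1: period 4 has {1, 3, 7} and room 1 has {2, 3, 4, 6, 7}, leaving only 5.
Period 4, room 4: period 4 has {1, 3, 5, 7} and room 4 has {1, 3, 4, 5, 6, 7}, leaving only 2.
Period 4, room 6: period 4 has {1, 2, 3, 5, 7} and room 6 has {2, 3, 4, 5, 7}, leaving only 6.
Period 4 already has {1, 2, 3, 5, 6, 7} and room 3 already has {2, 5, 7}, so period 4, room 3 must be 4.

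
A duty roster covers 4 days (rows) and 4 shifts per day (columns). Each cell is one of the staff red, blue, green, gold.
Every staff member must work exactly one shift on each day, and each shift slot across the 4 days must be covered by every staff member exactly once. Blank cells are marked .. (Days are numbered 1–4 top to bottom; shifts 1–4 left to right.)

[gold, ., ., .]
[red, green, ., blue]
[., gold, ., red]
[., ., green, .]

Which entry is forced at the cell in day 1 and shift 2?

Day 1, shift 4: day 1 has {gold} and shift 4 has {red, blue}, leaving only green.
Day 2, shift 3: day 2 has {red, blue, green} and shift 3 has {green}, leaving only gold.
Day 3, shift 3: day 3 has {red, gold} and shift 3 has {green, gold}, leaving only blue.
Day 1, shift 3: day 1 has {green, gold} and shift 3 has {blue, green, gold}, leaving only red.
Day 1 already has {red, green, gold} and shift 2 already has {green, gold}, so day 1, shift 2 must be blue.

blue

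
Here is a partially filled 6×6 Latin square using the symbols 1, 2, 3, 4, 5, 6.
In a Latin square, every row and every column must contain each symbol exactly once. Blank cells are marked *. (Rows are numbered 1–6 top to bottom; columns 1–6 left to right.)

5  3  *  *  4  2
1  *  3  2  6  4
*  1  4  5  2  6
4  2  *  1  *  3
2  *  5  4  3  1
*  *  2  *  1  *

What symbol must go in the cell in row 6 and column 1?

6

Row 1, column 4: row 1 has {2, 3, 4, 5} and column 4 has {1, 2, 4, 5}, leaving only 6.
Row 1, column 3: row 1 has {2, 3, 4, 5, 6} and column 3 has {2, 3, 4, 5}, leaving only 1.
Row 2, column 2: row 2 has {1, 2, 3, 4, 6} and column 2 has {1, 2, 3}, leaving only 5.
Row 3, column 1: row 3 has {1, 2, 4, 5, 6} and column 1 has {1, 2, 4, 5}, leaving only 3.
Row 6 already has {1, 2} and column 1 already has {1, 2, 3, 4, 5}, so row 6, column 1 must be 6.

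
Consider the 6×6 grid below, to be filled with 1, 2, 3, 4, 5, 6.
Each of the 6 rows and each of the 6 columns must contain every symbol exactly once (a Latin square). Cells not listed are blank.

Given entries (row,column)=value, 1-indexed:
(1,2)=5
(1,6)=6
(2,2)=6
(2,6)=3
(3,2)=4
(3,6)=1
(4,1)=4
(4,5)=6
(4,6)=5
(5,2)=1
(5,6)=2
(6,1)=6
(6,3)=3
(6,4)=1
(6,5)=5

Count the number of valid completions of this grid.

Row 1, column 1: eliminating its row and column leaves {1, 2, 3}.
Row 1, column 3: eliminating its row and column leaves {1, 2, 4}.
Row 1, column 4: eliminating its row and column leaves {2, 3, 4}.
Row 1, column 5: eliminating its row and column leaves {1, 2, 3, 4}.
Row 2, column 1: eliminating its row and column leaves {1, 2, 5}.
Row 2, column 3: eliminating its row and column leaves {1, 2, 4, 5}.
Row 2, column 4: eliminating its row and column leaves {2, 4, 5}.
Row 2, column 5: eliminating its row and column leaves {1, 2, 4}.
Row 3, column 1: eliminating its row and column leaves {2, 3, 5}.
Row 3, column 3: eliminating its row and column leaves {2, 5, 6}.
Row 3, column 4: eliminating its row and column leaves {2, 3, 5, 6}.
Row 3, column 5: eliminating its row and column leaves {2, 3}.
Row 4, column 2: eliminating its row and column leaves {2, 3}.
Row 4, column 3: eliminating its row and column leaves {1, 2}.
Row 4, column 4: eliminating its row and column leaves {2, 3}.
Row 5, column 1: eliminating its row and column leaves {3, 5}.
Row 5, column 3: eliminating its row and column leaves {4, 5, 6}.
Row 5, column 4: eliminating its row and column leaves {3, 4, 5, 6}.
Row 5, column 5: eliminating its row and column leaves {3, 4}.
Row 6, column 2: eliminating its row and column leaves {2}.
Row 6, column 6: eliminating its row and column leaves {4}.
Enumerating the assignments across these blanks that avoid any row or column repeat gives 10 completions.

10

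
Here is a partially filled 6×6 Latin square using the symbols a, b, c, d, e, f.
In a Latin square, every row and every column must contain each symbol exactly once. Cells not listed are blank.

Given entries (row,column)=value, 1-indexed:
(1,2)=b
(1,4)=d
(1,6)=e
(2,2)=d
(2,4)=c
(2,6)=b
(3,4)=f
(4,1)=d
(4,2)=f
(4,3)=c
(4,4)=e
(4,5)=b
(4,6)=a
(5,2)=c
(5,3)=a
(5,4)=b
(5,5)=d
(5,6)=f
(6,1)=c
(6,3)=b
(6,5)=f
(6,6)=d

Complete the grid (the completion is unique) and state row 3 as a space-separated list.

b a d f e c

Row 3, column 6: row 3 has {f} and column 6 has {a, b, d, e, f}, leaving only c.
Row 1, column 3: row 1 has {b, d, e} and column 3 has {a, b, c}, leaving only f.
Row 1, column 1: row 1 has {b, d, e, f} and column 1 has {c, d}, leaving only a.
Row 1, column 5: row 1 has {a, b, d, e, f} and column 5 has {b, d, f}, leaving only c.
Row 2, column 3: row 2 has {b, c, d} and column 3 has {a, b, c, f}, leaving only e.
Row 3, column 3: row 3 has {c, f} and column 3 has {a, b, c, e, f}, leaving only d.
Row 2, column 1: row 2 has {b, c, d, e} and column 1 has {a, c, d}, leaving only f.
Row 2, column 5: row 2 has {b, c, d, e, f} and column 5 has {b, c, d, f}, leaving only a.
Row 3, column 5: row 3 has {c, d, f} and column 5 has {a, b, c, d, f}, leaving only e.
Row 3, column 1: row 3 has {c, d, e, f} and column 1 has {a, c, d, f}, leaving only b.
Row 3, column 2: row 3 has {b, c, d, e, f} and column 2 has {b, c, d, f}, leaving only a.
So row 3 reads: b a d f e c.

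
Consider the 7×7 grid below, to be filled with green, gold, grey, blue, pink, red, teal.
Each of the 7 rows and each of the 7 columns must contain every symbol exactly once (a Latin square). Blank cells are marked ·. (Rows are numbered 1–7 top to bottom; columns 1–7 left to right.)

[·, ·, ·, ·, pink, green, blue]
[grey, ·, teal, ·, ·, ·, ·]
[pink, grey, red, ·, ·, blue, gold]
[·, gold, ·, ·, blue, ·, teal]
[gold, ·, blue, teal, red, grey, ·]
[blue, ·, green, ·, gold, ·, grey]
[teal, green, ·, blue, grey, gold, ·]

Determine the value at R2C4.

gold

Row 1, column 1: row 1 has {green, blue, pink} and column 1 has {gold, grey, blue, pink, teal}, leaving only red.
Row 1, column 2: row 1 has {green, blue, pink, red} and column 2 has {green, gold, grey}, leaving only teal.
Row 2, column 5: row 2 has {grey, teal} and column 5 has {gold, grey, blue, pink, red}, leaving only green.
Row 3, column 4: row 3 has {gold, grey, blue, pink, red} and column 4 has {blue, teal}, leaving only green.
Row 3, column 5: row 3 has {green, gold, grey, blue, pink, red} and column 5 has {green, gold, grey, blue, pink, red}, leaving only teal.
Row 4, column 1: row 4 has {gold, blue, teal} and column 1 has {gold, grey, blue, pink, red, teal}, leaving only green.
Row 5, column 2: row 5 has {gold, grey, blue, red, teal} and column 2 has {green, gold, grey, teal}, leaving only pink.
Row 5, column 7: row 5 has {gold, grey, blue, pink, red, teal} and column 7 has {gold, grey, blue, teal}, leaving only green.
Row 6, column 2: row 6 has {green, gold, grey, blue} and column 2 has {green, gold, grey, pink, teal}, leaving only red.
Row 2, column 2: row 2 has {green, grey, teal} and column 2 has {green, gold, grey, pink, red, teal}, leaving only blue.
Row 6, column 4: row 6 has {green, gold, grey, blue, red} and column 4 has {green, blue, teal}, leaving only pink.
Row 6, column 6: row 6 has {green, gold, grey, blue, pink, red} and column 6 has {green, gold, grey, blue}, leaving only teal.
Row 7, column 3: row 7 has {green, gold, grey, blue, teal} and column 3 has {green, blue, red, teal}, leaving only pink.
Row 4, column 3: row 4 has {green, gold, blue, teal} and column 3 has {green, blue, pink, red, teal}, leaving only grey.
Row 1, column 3: row 1 has {green, blue, pink, red, teal} and column 3 has {green, grey, blue, pink, red, teal}, leaving only gold.
Row 1, column 4: row 1 has {green, gold, blue, pink, red, teal} and column 4 has {green, blue, pink, teal}, leaving only grey.
Row 4, column 4: row 4 has {green, gold, grey, blue, teal} and column 4 has {green, grey, blue, pink, teal}, leaving only red.
Row 2 already has {green, grey, blue, teal} and column 4 already has {green, grey, blue, pink, red, teal}, so row 2, column 4 must be gold.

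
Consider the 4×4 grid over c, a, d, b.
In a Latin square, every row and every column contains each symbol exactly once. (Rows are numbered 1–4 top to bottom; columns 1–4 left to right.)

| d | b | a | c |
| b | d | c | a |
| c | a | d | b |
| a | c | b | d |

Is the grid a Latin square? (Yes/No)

Each row is a permutation of the 4 symbols, and so is each column.

Yes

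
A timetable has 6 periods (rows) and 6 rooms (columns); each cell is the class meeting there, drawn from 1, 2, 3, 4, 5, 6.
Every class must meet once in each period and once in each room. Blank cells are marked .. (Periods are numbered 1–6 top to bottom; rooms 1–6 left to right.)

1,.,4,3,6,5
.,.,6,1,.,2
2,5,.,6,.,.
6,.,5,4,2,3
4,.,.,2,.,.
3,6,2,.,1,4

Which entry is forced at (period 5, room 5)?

5

Period 1, room 2: period 1 has {1, 3, 4, 5, 6} and room 2 has {5, 6}, leaving only 2.
Period 2, room 1: period 2 has {1, 2, 6} and room 1 has {1, 2, 3, 4, 6}, leaving only 5.
Period 3, room 6: period 3 has {2, 5, 6} and room 6 has {2, 3, 4, 5}, leaving only 1.
Period 3, room 3: period 3 has {1, 2, 5, 6} and room 3 has {2, 4, 5, 6}, leaving only 3.
Period 3, room 5: period 3 has {1, 2, 3, 5, 6} and room 5 has {1, 2, 6}, leaving only 4.
Period 2, room 5: period 2 has {1, 2, 5, 6} and room 5 has {1, 2, 4, 6}, leaving only 3.
Period 5 already has {2, 4} and room 5 already has {1, 2, 3, 4, 6}, so period 5, room 5 must be 5.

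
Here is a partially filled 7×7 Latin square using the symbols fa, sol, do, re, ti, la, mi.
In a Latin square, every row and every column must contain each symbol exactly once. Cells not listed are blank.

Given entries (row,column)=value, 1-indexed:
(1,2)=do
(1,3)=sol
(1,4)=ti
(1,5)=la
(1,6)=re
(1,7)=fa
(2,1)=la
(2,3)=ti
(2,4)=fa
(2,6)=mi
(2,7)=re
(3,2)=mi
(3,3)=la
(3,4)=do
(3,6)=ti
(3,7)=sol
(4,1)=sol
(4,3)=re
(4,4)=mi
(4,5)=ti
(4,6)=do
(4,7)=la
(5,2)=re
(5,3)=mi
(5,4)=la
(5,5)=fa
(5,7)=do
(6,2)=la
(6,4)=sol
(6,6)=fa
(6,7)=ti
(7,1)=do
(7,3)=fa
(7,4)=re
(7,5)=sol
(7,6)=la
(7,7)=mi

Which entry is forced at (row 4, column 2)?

fa

Row 4 already has {sol, do, re, ti, la, mi} and column 2 already has {do, re, la, mi}, so row 4, column 2 must be fa.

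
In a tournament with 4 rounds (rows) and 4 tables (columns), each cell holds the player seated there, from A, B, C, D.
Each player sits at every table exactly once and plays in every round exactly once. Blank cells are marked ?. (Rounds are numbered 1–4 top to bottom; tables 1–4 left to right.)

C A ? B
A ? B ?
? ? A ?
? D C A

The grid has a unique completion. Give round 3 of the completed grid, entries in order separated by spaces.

D B A C

Round 1, table 3: round 1 has {A, B, C} and table 3 has {A, B, C}, leaving only D.
Round 2, table 2: round 2 has {A, B} and table 2 has {A, D}, leaving only C.
Round 3, table 2: round 3 has {A} and table 2 has {A, C, D}, leaving only B.
Round 3, table 1: round 3 has {A, B} and table 1 has {A, C}, leaving only D.
Round 3, table 4: round 3 has {A, B, D} and table 4 has {A, B}, leaving only C.
So round 3 reads: D B A C.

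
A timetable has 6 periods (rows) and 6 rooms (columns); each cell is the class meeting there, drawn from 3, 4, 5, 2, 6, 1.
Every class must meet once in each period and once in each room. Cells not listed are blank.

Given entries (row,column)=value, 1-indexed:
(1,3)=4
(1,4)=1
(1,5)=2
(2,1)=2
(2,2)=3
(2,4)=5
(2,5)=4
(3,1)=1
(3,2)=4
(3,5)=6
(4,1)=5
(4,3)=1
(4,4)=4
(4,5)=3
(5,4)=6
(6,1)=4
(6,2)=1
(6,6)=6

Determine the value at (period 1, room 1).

Period 2, room 3: period 2 has {3, 4, 5, 2} and room 3 has {4, 1}, leaving only 6.
Period 2, room 6: period 2 has {3, 4, 5, 2, 6} and room 6 has {6}, leaving only 1.
Period 4, room 6: period 4 has {3, 4, 5, 1} and room 6 has {6, 1}, leaving only 2.
Period 4, room 2: period 4 has {3, 4, 5, 2, 1} and room 2 has {3, 4, 1}, leaving only 6.
Period 1, room 2: period 1 has {4, 2, 1} and room 2 has {3, 4, 6, 1}, leaving only 5.
Period 1, room 6: period 1 has {4, 5, 2, 1} and room 6 has {2, 6, 1}, leaving only 3.
Period 1 already has {3, 4, 5, 2, 1} and room 1 already has {4, 5, 2, 1}, so period 1, room 1 must be 6.

6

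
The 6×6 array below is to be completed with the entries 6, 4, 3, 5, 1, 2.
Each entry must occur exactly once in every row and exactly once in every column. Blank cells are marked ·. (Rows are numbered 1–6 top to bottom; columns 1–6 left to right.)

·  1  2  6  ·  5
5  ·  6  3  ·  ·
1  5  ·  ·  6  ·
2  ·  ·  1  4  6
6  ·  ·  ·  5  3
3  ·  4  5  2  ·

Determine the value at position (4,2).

Row 4 already has {6, 4, 1, 2} and column 2 already has {5, 1}, so row 4, column 2 must be 3.

3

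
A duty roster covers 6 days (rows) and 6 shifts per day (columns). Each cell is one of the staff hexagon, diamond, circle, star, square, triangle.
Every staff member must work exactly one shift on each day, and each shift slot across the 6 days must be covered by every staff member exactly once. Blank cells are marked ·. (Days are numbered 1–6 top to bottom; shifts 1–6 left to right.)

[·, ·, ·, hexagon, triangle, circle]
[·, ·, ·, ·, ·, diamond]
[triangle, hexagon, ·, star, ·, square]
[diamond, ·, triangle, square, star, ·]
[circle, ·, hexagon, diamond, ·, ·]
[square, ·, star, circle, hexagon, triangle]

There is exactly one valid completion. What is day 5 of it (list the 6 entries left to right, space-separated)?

Day 5, shift 5: day 5 has {hexagon, diamond, circle} and shift 5 has {hexagon, star, triangle}, leaving only square.
Day 5, shift 6: day 5 has {hexagon, diamond, circle, square} and shift 6 has {diamond, circle, square, triangle}, leaving only star.
Day 5, shift 2: day 5 has {hexagon, diamond, circle, star, square} and shift 2 has {hexagon}, leaving only triangle.
So day 5 reads: circle triangle hexagon diamond square star.

circle triangle hexagon diamond square star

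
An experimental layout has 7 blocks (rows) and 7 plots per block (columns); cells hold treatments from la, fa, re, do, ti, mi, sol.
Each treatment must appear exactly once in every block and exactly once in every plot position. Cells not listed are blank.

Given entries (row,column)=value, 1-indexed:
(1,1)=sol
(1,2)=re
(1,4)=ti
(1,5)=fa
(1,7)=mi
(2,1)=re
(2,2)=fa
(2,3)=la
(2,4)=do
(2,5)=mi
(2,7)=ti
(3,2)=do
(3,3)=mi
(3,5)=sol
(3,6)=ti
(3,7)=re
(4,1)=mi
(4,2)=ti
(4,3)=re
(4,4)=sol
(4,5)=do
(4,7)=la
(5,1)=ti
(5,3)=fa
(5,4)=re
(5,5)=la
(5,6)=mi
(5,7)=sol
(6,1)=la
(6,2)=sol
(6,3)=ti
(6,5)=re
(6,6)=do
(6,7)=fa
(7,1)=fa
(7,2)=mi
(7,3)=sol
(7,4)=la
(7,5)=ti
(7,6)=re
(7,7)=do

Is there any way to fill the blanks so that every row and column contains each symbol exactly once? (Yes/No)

Block 3, plot 1: block 3 together with plot 1 already contain {la, fa, re, do, ti, mi, sol} — every symbol — so nothing can go there. The grid has no valid completion.

No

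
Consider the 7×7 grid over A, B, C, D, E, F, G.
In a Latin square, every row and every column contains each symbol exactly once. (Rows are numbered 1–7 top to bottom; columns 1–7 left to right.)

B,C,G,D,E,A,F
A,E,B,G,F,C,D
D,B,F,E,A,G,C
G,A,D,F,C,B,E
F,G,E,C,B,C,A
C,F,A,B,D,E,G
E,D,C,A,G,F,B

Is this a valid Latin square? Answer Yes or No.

Row 5 contains C twice (at columns 4 and 6), so it is not a permutation.

No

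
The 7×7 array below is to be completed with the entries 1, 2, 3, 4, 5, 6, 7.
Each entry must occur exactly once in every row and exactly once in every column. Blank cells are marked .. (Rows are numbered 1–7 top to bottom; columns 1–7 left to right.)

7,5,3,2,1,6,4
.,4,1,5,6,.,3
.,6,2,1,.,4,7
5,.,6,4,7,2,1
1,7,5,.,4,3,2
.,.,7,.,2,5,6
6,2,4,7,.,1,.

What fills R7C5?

3

Row 2, column 1: row 2 has {1, 3, 4, 5, 6} and column 1 has {1, 5, 6, 7}, leaving only 2.
Row 2, column 6: row 2 has {1, 2, 3, 4, 5, 6} and column 6 has {1, 2, 3, 4, 5, 6}, leaving only 7.
Row 3, column 1: row 3 has {1, 2, 4, 6, 7} and column 1 has {1, 2, 5, 6, 7}, leaving only 3.
Row 3, column 5: row 3 has {1, 2, 3, 4, 6, 7} and column 5 has {1, 2, 4, 6, 7}, leaving only 5.
Row 7 already has {1, 2, 4, 6, 7} and column 5 already has {1, 2, 4, 5, 6, 7}, so row 7, column 5 must be 3.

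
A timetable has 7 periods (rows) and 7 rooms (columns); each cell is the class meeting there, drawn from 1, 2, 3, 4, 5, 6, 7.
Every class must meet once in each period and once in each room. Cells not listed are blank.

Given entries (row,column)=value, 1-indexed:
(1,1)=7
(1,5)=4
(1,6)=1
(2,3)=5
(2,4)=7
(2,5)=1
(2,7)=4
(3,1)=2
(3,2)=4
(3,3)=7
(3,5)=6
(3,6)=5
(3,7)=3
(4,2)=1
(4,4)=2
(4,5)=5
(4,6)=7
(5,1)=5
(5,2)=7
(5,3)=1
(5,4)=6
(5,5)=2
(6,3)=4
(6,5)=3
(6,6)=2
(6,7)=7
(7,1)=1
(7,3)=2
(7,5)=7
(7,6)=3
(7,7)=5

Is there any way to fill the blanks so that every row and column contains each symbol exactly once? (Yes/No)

Period 5, room 7: period 5 together with room 7 already contain {1, 2, 3, 4, 5, 6, 7} — every symbol — so nothing can go there. The grid has no valid completion.

No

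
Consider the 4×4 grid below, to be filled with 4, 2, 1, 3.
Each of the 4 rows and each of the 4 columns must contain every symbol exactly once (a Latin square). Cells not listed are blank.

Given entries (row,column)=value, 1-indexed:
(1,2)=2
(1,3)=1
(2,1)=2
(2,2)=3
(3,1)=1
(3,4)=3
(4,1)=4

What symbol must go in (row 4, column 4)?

Row 1, column 1: row 1 has {2, 1} and column 1 has {4, 2, 1}, leaving only 3.
Row 1, column 4: row 1 has {2, 1, 3} and column 4 has {3}, leaving only 4.
Row 2, column 3: row 2 has {2, 3} and column 3 has {1}, leaving only 4.
Row 2, column 4: row 2 has {4, 2, 3} and column 4 has {4, 3}, leaving only 1.
Row 4 already has {4} and column 4 already has {4, 1, 3}, so row 4, column 4 must be 2.

2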